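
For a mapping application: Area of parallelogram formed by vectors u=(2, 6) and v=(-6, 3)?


|u x v| = |2*3 - 6*(-6)|
= |6 - (-36)| = 42

42


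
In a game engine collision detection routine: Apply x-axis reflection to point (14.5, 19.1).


Reflection over x-axis: (x,y) -> (x,-y)
(14.5, 19.1) -> (14.5, -19.1)

(14.5, -19.1)


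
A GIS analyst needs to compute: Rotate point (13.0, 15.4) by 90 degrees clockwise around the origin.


90° CW: (x,y) -> (y, -x)
(13,15.4) -> (15.4, -13)

(15.4, -13)


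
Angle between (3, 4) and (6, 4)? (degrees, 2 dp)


u.v = 34, |u| = sqrt(25) = 5, |v| = sqrt(52) = 7.2111
cos(theta) = u.v/(|u||v|) = 34/sqrt(1300) = 0.94299
theta = acos(0.94299) = 19.44 degrees

19.44 degrees


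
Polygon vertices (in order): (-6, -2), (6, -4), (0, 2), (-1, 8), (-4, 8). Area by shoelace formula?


Shoelace sum: ((-6)*(-4) - 6*(-2)) + (6*2 - 0*(-4)) + (0*8 - (-1)*2) + ((-1)*8 - (-4)*8) + ((-4)*(-2) - (-6)*8)
= 130
Area = |130|/2 = 65

65


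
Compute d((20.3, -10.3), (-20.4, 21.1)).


dx=-40.7, dy=31.4
d^2 = (-40.7)^2 + 31.4^2 = 2642.45
d = sqrt(2642.45) = 51.4048

51.4048


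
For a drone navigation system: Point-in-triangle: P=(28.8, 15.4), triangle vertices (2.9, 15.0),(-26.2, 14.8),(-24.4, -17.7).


Cross products: AB x AP = -6.46, BC x BP = 1788.58, CA x CP = -836.01
All same sign? no

No, outside


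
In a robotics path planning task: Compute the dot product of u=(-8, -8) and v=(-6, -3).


u . v = u_x*v_x + u_y*v_y = (-8)*(-6) + (-8)*(-3)
= 48 + 24 = 72

72


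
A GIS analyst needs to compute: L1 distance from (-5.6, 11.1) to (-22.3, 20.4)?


|(-5.6)-(-22.3)| + |11.1-20.4| = 16.7 + 9.3 = 26

26


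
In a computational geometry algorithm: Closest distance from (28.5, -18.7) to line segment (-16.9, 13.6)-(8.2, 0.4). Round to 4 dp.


Project P onto AB: t = 1 (clamped to [0,1])
Closest point on segment: (8.2, 0.4)
Distance: 27.8729

27.8729


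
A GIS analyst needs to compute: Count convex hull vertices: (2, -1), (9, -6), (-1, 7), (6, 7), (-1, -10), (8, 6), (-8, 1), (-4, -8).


Convex hull vertices (CCW): (-8, 1), (-4, -8), (-1, -10), (9, -6), (8, 6), (6, 7), (-1, 7)
Count = 7

7


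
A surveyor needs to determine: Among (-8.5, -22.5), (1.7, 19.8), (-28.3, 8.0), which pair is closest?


d(P0,P1) = 43.5124, d(P0,P2) = 36.3633, d(P1,P2) = 32.2372
Closest: P1 and P2

Closest pair: (1.7, 19.8) and (-28.3, 8.0), distance = 32.2372


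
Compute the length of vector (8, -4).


|u| = sqrt(8^2 + (-4)^2) = sqrt(80) = 8.9443

8.9443


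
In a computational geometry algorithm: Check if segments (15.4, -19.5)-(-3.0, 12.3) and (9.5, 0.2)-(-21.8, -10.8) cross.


Cross products: d1=681.51, d2=-516.23, d3=-174.86, d4=1022.88
d1*d2 < 0 and d3*d4 < 0? yes

Yes, they intersect


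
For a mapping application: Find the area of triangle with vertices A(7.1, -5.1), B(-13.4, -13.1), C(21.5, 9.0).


Area = |x_A(y_B-y_C) + x_B(y_C-y_A) + x_C(y_A-y_B)|/2
= |(-156.91) + (-188.94) + 172|/2
= 173.85/2 = 86.925

86.925


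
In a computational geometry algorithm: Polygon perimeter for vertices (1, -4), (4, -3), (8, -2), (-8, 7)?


Sides: (1, -4)->(4, -3): sqrt(10) = 3.162278, (4, -3)->(8, -2): sqrt(17) = 4.123106, (8, -2)->(-8, 7): sqrt(337) = 18.35756, (-8, 7)->(1, -4): sqrt(202) = 14.21267
Sum = 39.855614
Perimeter = 39.8556

39.8556


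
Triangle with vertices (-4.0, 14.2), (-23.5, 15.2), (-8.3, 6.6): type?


Side lengths squared: AB^2=381.25, BC^2=305, CA^2=76.25
Sorted: [76.25, 305, 381.25]
By sides: Scalene, By angles: Right

Scalene, Right


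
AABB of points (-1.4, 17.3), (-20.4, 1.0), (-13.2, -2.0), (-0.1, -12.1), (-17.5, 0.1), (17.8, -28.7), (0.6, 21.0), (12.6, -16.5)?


x range: [-20.4, 17.8]
y range: [-28.7, 21]
Bounding box: (-20.4,-28.7) to (17.8,21)

(-20.4,-28.7) to (17.8,21)


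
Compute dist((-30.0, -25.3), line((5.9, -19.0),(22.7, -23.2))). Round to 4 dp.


|cross product| = 256.62
|line direction| = sqrt(299.88) = 17.317
Distance = 256.62/sqrt(299.88) = 14.8189

14.8189


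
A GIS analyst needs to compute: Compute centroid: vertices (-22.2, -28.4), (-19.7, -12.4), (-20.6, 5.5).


Centroid = ((x_A+x_B+x_C)/3, (y_A+y_B+y_C)/3)
= (((-22.2)+(-19.7)+(-20.6))/3, ((-28.4)+(-12.4)+5.5)/3)
= (-20.8333, -11.7667)

(-20.8333, -11.7667)


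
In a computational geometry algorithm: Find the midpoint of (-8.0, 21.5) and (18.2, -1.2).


M = (((-8)+18.2)/2, (21.5+(-1.2))/2)
= (5.1, 10.15)

(5.1, 10.15)


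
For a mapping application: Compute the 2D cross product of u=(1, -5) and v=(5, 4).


u x v = u_x*v_y - u_y*v_x = 1*4 - (-5)*5
= 4 - (-25) = 29

29


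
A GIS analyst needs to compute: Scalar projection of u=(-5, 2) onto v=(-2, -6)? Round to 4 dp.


u.v = -2, |v| = sqrt(40) = 6.3246
Scalar projection = u.v / |v| = -2 / sqrt(40) = -0.3162

-0.3162


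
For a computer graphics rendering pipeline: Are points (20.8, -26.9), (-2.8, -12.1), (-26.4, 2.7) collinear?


Cross product: ((-2.8)-20.8)*(2.7-(-26.9)) - ((-12.1)-(-26.9))*((-26.4)-20.8)
= 0

Yes, collinear


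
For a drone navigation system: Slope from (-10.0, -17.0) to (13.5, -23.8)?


slope = (y2-y1)/(x2-x1) = ((-23.8)-(-17))/(13.5-(-10)) = (-6.8)/23.5 = -0.2894

-0.2894


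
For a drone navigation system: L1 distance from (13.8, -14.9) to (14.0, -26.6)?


|13.8-14| + |(-14.9)-(-26.6)| = 0.2 + 11.7 = 11.9

11.9


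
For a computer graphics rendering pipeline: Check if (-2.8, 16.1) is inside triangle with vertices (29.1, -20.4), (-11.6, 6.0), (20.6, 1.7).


Cross products: AB x AP = -643.39, BC x BP = 363.06, CA x CP = -394.74
All same sign? no

No, outside


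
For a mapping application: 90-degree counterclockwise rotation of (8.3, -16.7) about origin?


90° CCW: (x,y) -> (-y, x)
(8.3,-16.7) -> (16.7, 8.3)

(16.7, 8.3)


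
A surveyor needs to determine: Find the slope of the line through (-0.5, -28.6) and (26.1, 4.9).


slope = (y2-y1)/(x2-x1) = (4.9-(-28.6))/(26.1-(-0.5)) = 33.5/26.6 = 1.2594

1.2594


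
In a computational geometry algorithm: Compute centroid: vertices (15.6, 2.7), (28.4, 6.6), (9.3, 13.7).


Centroid = ((x_A+x_B+x_C)/3, (y_A+y_B+y_C)/3)
= ((15.6+28.4+9.3)/3, (2.7+6.6+13.7)/3)
= (17.7667, 7.6667)

(17.7667, 7.6667)


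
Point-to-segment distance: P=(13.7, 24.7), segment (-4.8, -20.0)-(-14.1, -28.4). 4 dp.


Project P onto AB: t = 0 (clamped to [0,1])
Closest point on segment: (-4.8, -20)
Distance: 48.3771

48.3771


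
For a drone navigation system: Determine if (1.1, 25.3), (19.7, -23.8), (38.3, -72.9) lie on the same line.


Cross product: (19.7-1.1)*((-72.9)-25.3) - ((-23.8)-25.3)*(38.3-1.1)
= 0

Yes, collinear


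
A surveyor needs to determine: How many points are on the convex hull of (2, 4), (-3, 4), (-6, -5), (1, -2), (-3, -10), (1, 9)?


Convex hull vertices (CCW): (-6, -5), (-3, -10), (1, -2), (2, 4), (1, 9), (-3, 4)
Count = 6

6


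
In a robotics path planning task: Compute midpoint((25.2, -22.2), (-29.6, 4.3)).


M = ((25.2+(-29.6))/2, ((-22.2)+4.3)/2)
= (-2.2, -8.95)

(-2.2, -8.95)


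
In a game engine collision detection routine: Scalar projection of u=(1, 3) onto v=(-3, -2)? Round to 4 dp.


u.v = -9, |v| = sqrt(13) = 3.6056
Scalar projection = u.v / |v| = -9 / sqrt(13) = -2.4962

-2.4962


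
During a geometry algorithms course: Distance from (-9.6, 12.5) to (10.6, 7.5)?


dx=20.2, dy=-5
d^2 = 20.2^2 + (-5)^2 = 433.04
d = sqrt(433.04) = 20.8096

20.8096


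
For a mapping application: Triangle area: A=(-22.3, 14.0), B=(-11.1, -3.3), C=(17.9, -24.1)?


Area = |x_A(y_B-y_C) + x_B(y_C-y_A) + x_C(y_A-y_B)|/2
= |(-463.84) + 422.91 + 309.67|/2
= 268.74/2 = 134.37

134.37


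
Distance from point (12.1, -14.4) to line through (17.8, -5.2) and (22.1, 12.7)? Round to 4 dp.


|cross product| = 62.47
|line direction| = sqrt(338.9) = 18.4092
Distance = 62.47/sqrt(338.9) = 3.3934

3.3934


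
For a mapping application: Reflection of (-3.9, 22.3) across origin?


Reflection over origin: (x,y) -> (-x,-y)
(-3.9, 22.3) -> (3.9, -22.3)

(3.9, -22.3)


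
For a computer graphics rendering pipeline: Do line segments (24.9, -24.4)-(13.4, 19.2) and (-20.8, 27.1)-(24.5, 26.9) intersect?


Cross products: d1=-2323.81, d2=-351.03, d3=1400.27, d4=-572.51
d1*d2 < 0 and d3*d4 < 0? no

No, they don't intersect


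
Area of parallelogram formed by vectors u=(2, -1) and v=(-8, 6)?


|u x v| = |2*6 - (-1)*(-8)|
= |12 - 8| = 4

4


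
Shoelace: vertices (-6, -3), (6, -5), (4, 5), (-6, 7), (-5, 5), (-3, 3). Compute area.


Shoelace sum: ((-6)*(-5) - 6*(-3)) + (6*5 - 4*(-5)) + (4*7 - (-6)*5) + ((-6)*5 - (-5)*7) + ((-5)*3 - (-3)*5) + ((-3)*(-3) - (-6)*3)
= 188
Area = |188|/2 = 94

94


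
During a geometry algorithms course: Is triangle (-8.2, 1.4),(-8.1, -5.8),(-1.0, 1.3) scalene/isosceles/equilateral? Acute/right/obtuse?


Side lengths squared: AB^2=51.85, BC^2=100.82, CA^2=51.85
Sorted: [51.85, 51.85, 100.82]
By sides: Isosceles, By angles: Acute

Isosceles, Acute


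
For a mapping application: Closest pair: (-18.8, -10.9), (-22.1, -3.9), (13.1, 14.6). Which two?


d(P0,P1) = 7.7389, d(P0,P2) = 40.8394, d(P1,P2) = 39.7654
Closest: P0 and P1

Closest pair: (-18.8, -10.9) and (-22.1, -3.9), distance = 7.7389


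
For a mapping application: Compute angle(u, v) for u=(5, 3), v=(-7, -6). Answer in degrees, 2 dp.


u.v = -53, |u| = sqrt(34) = 5.831, |v| = sqrt(85) = 9.2195
cos(theta) = u.v/(|u||v|) = -53/sqrt(2890) = -0.985887
theta = acos(-0.985887) = 170.36 degrees

170.36 degrees


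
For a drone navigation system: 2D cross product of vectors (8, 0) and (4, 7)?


u x v = u_x*v_y - u_y*v_x = 8*7 - 0*4
= 56 - 0 = 56

56


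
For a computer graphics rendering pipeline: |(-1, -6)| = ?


|u| = sqrt((-1)^2 + (-6)^2) = sqrt(37) = 6.0828

6.0828


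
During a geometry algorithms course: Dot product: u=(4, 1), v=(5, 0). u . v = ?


u . v = u_x*v_x + u_y*v_y = 4*5 + 1*0
= 20 + 0 = 20

20


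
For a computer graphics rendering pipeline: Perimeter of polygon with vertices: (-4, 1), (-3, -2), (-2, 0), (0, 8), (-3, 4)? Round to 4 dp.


Sides: (-4, 1)->(-3, -2): sqrt(10) = 3.162278, (-3, -2)->(-2, 0): sqrt(5) = 2.236068, (-2, 0)->(0, 8): sqrt(68) = 8.246211, (0, 8)->(-3, 4): sqrt(25) = 5, (-3, 4)->(-4, 1): sqrt(10) = 3.162278
Sum = 21.806835
Perimeter = 21.8068

21.8068


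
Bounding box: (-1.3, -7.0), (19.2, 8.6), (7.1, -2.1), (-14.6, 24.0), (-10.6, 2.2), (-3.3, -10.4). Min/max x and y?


x range: [-14.6, 19.2]
y range: [-10.4, 24]
Bounding box: (-14.6,-10.4) to (19.2,24)

(-14.6,-10.4) to (19.2,24)


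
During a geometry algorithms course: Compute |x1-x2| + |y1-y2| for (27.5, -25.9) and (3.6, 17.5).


|27.5-3.6| + |(-25.9)-17.5| = 23.9 + 43.4 = 67.3

67.3


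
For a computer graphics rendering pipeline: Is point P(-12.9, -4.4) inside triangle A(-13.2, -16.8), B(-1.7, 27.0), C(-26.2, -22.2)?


Cross products: AB x AP = 129.46, BC x BP = 218.26, CA x CP = 159.58
All same sign? yes

Yes, inside


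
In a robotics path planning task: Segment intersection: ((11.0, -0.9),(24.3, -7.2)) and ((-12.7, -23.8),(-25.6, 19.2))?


Cross products: d1=-1314.51, d2=-1805.14, d3=-453.88, d4=36.75
d1*d2 < 0 and d3*d4 < 0? no

No, they don't intersect


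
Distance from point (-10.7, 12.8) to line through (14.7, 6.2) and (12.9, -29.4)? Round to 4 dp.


|cross product| = 916.12
|line direction| = sqrt(1270.6) = 35.6455
Distance = 916.12/sqrt(1270.6) = 25.7009

25.7009


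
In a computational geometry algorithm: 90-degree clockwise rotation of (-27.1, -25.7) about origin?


90° CW: (x,y) -> (y, -x)
(-27.1,-25.7) -> (-25.7, 27.1)

(-25.7, 27.1)


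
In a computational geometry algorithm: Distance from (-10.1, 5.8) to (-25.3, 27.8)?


dx=-15.2, dy=22
d^2 = (-15.2)^2 + 22^2 = 715.04
d = sqrt(715.04) = 26.7402

26.7402


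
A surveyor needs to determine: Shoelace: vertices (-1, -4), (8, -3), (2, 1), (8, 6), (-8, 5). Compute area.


Shoelace sum: ((-1)*(-3) - 8*(-4)) + (8*1 - 2*(-3)) + (2*6 - 8*1) + (8*5 - (-8)*6) + ((-8)*(-4) - (-1)*5)
= 178
Area = |178|/2 = 89

89


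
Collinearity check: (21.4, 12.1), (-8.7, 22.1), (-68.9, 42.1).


Cross product: ((-8.7)-21.4)*(42.1-12.1) - (22.1-12.1)*((-68.9)-21.4)
= 0

Yes, collinear


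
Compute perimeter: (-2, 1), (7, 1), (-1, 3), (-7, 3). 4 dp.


Sides: (-2, 1)->(7, 1): sqrt(81) = 9, (7, 1)->(-1, 3): sqrt(68) = 8.246211, (-1, 3)->(-7, 3): sqrt(36) = 6, (-7, 3)->(-2, 1): sqrt(29) = 5.385165
Sum = 28.631376
Perimeter = 28.6314

28.6314


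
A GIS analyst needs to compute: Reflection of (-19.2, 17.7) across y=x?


Reflection over y=x: (x,y) -> (y,x)
(-19.2, 17.7) -> (17.7, -19.2)

(17.7, -19.2)


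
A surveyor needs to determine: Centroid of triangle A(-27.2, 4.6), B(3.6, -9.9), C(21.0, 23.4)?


Centroid = ((x_A+x_B+x_C)/3, (y_A+y_B+y_C)/3)
= (((-27.2)+3.6+21)/3, (4.6+(-9.9)+23.4)/3)
= (-0.8667, 6.0333)

(-0.8667, 6.0333)


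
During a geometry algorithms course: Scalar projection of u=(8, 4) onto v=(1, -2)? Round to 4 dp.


u.v = 0, |v| = sqrt(5) = 2.2361
Scalar projection = u.v / |v| = 0 / sqrt(5) = 0

0


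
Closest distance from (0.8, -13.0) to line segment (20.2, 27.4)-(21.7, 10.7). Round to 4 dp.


Project P onto AB: t = 1 (clamped to [0,1])
Closest point on segment: (21.7, 10.7)
Distance: 31.5991

31.5991


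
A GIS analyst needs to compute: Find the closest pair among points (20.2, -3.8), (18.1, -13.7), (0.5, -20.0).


d(P0,P1) = 10.1203, d(P0,P2) = 25.5055, d(P1,P2) = 18.6936
Closest: P0 and P1

Closest pair: (20.2, -3.8) and (18.1, -13.7), distance = 10.1203


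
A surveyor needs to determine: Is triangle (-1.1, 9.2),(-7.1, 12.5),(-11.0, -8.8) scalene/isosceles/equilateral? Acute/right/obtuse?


Side lengths squared: AB^2=46.89, BC^2=468.9, CA^2=422.01
Sorted: [46.89, 422.01, 468.9]
By sides: Scalene, By angles: Right

Scalene, Right


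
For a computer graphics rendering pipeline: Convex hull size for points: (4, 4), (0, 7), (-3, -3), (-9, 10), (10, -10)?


Convex hull vertices (CCW): (-9, 10), (-3, -3), (10, -10), (4, 4), (0, 7)
Count = 5

5


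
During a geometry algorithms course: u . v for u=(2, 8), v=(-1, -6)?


u . v = u_x*v_x + u_y*v_y = 2*(-1) + 8*(-6)
= (-2) + (-48) = -50

-50


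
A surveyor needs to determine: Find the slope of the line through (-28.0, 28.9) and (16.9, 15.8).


slope = (y2-y1)/(x2-x1) = (15.8-28.9)/(16.9-(-28)) = (-13.1)/44.9 = -0.2918

-0.2918


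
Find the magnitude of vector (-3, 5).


|u| = sqrt((-3)^2 + 5^2) = sqrt(34) = 5.831

5.831


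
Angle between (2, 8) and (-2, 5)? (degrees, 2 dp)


u.v = 36, |u| = sqrt(68) = 8.2462, |v| = sqrt(29) = 5.3852
cos(theta) = u.v/(|u||v|) = 36/sqrt(1972) = 0.810679
theta = acos(0.810679) = 35.84 degrees

35.84 degrees


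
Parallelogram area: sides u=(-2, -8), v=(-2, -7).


|u x v| = |(-2)*(-7) - (-8)*(-2)|
= |14 - 16| = 2

2


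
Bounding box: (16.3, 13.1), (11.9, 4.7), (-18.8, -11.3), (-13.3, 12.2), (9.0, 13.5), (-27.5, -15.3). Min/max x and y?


x range: [-27.5, 16.3]
y range: [-15.3, 13.5]
Bounding box: (-27.5,-15.3) to (16.3,13.5)

(-27.5,-15.3) to (16.3,13.5)


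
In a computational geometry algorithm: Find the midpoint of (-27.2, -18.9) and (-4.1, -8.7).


M = (((-27.2)+(-4.1))/2, ((-18.9)+(-8.7))/2)
= (-15.65, -13.8)

(-15.65, -13.8)


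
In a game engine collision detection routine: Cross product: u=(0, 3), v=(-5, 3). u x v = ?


u x v = u_x*v_y - u_y*v_x = 0*3 - 3*(-5)
= 0 - (-15) = 15

15


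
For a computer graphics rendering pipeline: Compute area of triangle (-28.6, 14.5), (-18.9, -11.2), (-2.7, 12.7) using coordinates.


Area = |x_A(y_B-y_C) + x_B(y_C-y_A) + x_C(y_A-y_B)|/2
= |683.54 + 34.02 + (-69.39)|/2
= 648.17/2 = 324.085

324.085


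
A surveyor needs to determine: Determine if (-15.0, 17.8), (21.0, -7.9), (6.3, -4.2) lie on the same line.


Cross product: (21-(-15))*((-4.2)-17.8) - ((-7.9)-17.8)*(6.3-(-15))
= -244.59

No, not collinear


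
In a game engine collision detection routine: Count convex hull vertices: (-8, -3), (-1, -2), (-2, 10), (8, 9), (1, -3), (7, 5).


Convex hull vertices (CCW): (-8, -3), (1, -3), (7, 5), (8, 9), (-2, 10)
Count = 5

5


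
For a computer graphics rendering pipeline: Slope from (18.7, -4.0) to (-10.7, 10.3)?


slope = (y2-y1)/(x2-x1) = (10.3-(-4))/((-10.7)-18.7) = 14.3/(-29.4) = -0.4864

-0.4864


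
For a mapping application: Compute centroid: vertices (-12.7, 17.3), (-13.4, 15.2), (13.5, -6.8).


Centroid = ((x_A+x_B+x_C)/3, (y_A+y_B+y_C)/3)
= (((-12.7)+(-13.4)+13.5)/3, (17.3+15.2+(-6.8))/3)
= (-4.2, 8.5667)

(-4.2, 8.5667)


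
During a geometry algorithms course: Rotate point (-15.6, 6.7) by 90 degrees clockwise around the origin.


90° CW: (x,y) -> (y, -x)
(-15.6,6.7) -> (6.7, 15.6)

(6.7, 15.6)


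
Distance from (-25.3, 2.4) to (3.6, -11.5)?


dx=28.9, dy=-13.9
d^2 = 28.9^2 + (-13.9)^2 = 1028.42
d = sqrt(1028.42) = 32.069

32.069


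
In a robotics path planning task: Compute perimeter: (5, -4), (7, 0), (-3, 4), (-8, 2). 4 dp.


Sides: (5, -4)->(7, 0): sqrt(20) = 4.472136, (7, 0)->(-3, 4): sqrt(116) = 10.77033, (-3, 4)->(-8, 2): sqrt(29) = 5.385165, (-8, 2)->(5, -4): sqrt(205) = 14.317821
Sum = 34.945452
Perimeter = 34.9455

34.9455


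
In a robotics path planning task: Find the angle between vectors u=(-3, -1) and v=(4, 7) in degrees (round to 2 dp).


u.v = -19, |u| = sqrt(10) = 3.1623, |v| = sqrt(65) = 8.0623
cos(theta) = u.v/(|u||v|) = -19/sqrt(650) = -0.745241
theta = acos(-0.745241) = 138.18 degrees

138.18 degrees


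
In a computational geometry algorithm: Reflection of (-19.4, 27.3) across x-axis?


Reflection over x-axis: (x,y) -> (x,-y)
(-19.4, 27.3) -> (-19.4, -27.3)

(-19.4, -27.3)


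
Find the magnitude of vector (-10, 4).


|u| = sqrt((-10)^2 + 4^2) = sqrt(116) = 10.7703

10.7703


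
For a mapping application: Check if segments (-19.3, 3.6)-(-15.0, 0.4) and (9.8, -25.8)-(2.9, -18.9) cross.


Cross products: d1=-2.07, d2=-9.66, d3=-33.3, d4=-25.71
d1*d2 < 0 and d3*d4 < 0? no

No, they don't intersect


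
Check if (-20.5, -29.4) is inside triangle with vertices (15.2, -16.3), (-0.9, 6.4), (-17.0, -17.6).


Cross products: AB x AP = 1021.3, BC x BP = 105.98, CA x CP = -375.41
All same sign? no

No, outside


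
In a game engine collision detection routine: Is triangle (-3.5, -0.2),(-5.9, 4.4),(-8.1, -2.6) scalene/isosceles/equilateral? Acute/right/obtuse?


Side lengths squared: AB^2=26.92, BC^2=53.84, CA^2=26.92
Sorted: [26.92, 26.92, 53.84]
By sides: Isosceles, By angles: Right

Isosceles, Right


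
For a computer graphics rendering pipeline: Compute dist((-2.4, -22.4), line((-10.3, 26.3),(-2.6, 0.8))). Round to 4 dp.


|cross product| = 173.54
|line direction| = sqrt(709.54) = 26.6372
Distance = 173.54/sqrt(709.54) = 6.515

6.515


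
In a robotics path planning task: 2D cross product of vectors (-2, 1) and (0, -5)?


u x v = u_x*v_y - u_y*v_x = (-2)*(-5) - 1*0
= 10 - 0 = 10

10


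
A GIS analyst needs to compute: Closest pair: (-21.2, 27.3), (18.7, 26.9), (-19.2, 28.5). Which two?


d(P0,P1) = 39.902, d(P0,P2) = 2.3324, d(P1,P2) = 37.9338
Closest: P0 and P2

Closest pair: (-21.2, 27.3) and (-19.2, 28.5), distance = 2.3324


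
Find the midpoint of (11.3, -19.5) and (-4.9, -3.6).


M = ((11.3+(-4.9))/2, ((-19.5)+(-3.6))/2)
= (3.2, -11.55)

(3.2, -11.55)


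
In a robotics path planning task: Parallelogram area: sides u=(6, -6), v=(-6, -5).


|u x v| = |6*(-5) - (-6)*(-6)|
= |(-30) - 36| = 66

66


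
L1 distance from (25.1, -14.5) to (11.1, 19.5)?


|25.1-11.1| + |(-14.5)-19.5| = 14 + 34 = 48

48


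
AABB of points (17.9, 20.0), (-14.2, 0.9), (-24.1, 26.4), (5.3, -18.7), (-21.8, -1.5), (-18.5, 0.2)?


x range: [-24.1, 17.9]
y range: [-18.7, 26.4]
Bounding box: (-24.1,-18.7) to (17.9,26.4)

(-24.1,-18.7) to (17.9,26.4)


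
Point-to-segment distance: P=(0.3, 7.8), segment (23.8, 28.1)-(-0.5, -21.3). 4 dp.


Project P onto AB: t = 0.5193 (clamped to [0,1])
Closest point on segment: (11.1814, 2.4474)
Distance: 12.1266

12.1266


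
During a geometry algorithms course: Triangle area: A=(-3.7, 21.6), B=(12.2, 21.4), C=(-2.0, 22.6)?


Area = |x_A(y_B-y_C) + x_B(y_C-y_A) + x_C(y_A-y_B)|/2
= |4.44 + 12.2 + (-0.4)|/2
= 16.24/2 = 8.12

8.12


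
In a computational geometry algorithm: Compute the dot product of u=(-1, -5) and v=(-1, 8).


u . v = u_x*v_x + u_y*v_y = (-1)*(-1) + (-5)*8
= 1 + (-40) = -39

-39


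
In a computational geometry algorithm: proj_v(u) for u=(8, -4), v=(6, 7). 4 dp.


u.v = 20, |v| = sqrt(85) = 9.2195
Scalar projection = u.v / |v| = 20 / sqrt(85) = 2.1693

2.1693


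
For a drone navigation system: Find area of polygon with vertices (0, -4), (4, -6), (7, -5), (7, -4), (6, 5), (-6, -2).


Shoelace sum: (0*(-6) - 4*(-4)) + (4*(-5) - 7*(-6)) + (7*(-4) - 7*(-5)) + (7*5 - 6*(-4)) + (6*(-2) - (-6)*5) + ((-6)*(-4) - 0*(-2))
= 146
Area = |146|/2 = 73

73


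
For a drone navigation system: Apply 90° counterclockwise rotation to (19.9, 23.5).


90° CCW: (x,y) -> (-y, x)
(19.9,23.5) -> (-23.5, 19.9)

(-23.5, 19.9)


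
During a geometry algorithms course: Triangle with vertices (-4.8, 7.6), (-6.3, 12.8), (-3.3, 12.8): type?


Side lengths squared: AB^2=29.29, BC^2=9, CA^2=29.29
Sorted: [9, 29.29, 29.29]
By sides: Isosceles, By angles: Acute

Isosceles, Acute


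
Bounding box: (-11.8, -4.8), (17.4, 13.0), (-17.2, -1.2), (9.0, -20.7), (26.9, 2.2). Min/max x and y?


x range: [-17.2, 26.9]
y range: [-20.7, 13]
Bounding box: (-17.2,-20.7) to (26.9,13)

(-17.2,-20.7) to (26.9,13)


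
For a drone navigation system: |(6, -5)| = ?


|u| = sqrt(6^2 + (-5)^2) = sqrt(61) = 7.8102

7.8102


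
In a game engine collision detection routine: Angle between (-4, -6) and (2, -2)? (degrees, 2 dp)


u.v = 4, |u| = sqrt(52) = 7.2111, |v| = sqrt(8) = 2.8284
cos(theta) = u.v/(|u||v|) = 4/sqrt(416) = 0.196116
theta = acos(0.196116) = 78.69 degrees

78.69 degrees


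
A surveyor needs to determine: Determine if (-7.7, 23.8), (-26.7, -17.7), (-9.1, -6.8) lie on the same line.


Cross product: ((-26.7)-(-7.7))*((-6.8)-23.8) - ((-17.7)-23.8)*((-9.1)-(-7.7))
= 523.3

No, not collinear


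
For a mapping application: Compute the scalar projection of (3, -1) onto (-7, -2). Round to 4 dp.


u.v = -19, |v| = sqrt(53) = 7.2801
Scalar projection = u.v / |v| = -19 / sqrt(53) = -2.6099

-2.6099


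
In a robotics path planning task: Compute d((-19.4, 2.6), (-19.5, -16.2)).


dx=-0.1, dy=-18.8
d^2 = (-0.1)^2 + (-18.8)^2 = 353.45
d = sqrt(353.45) = 18.8003

18.8003


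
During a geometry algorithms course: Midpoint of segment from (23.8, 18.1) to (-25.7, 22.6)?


M = ((23.8+(-25.7))/2, (18.1+22.6)/2)
= (-0.95, 20.35)

(-0.95, 20.35)


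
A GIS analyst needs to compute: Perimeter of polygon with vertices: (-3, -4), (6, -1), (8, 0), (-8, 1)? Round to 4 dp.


Sides: (-3, -4)->(6, -1): sqrt(90) = 9.486833, (6, -1)->(8, 0): sqrt(5) = 2.236068, (8, 0)->(-8, 1): sqrt(257) = 16.03122, (-8, 1)->(-3, -4): sqrt(50) = 7.071068
Sum = 34.825189
Perimeter = 34.8252

34.8252


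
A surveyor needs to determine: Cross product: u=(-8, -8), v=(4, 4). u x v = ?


u x v = u_x*v_y - u_y*v_x = (-8)*4 - (-8)*4
= (-32) - (-32) = 0

0


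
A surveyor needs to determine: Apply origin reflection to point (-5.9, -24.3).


Reflection over origin: (x,y) -> (-x,-y)
(-5.9, -24.3) -> (5.9, 24.3)

(5.9, 24.3)


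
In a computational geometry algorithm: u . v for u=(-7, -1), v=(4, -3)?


u . v = u_x*v_x + u_y*v_y = (-7)*4 + (-1)*(-3)
= (-28) + 3 = -25

-25


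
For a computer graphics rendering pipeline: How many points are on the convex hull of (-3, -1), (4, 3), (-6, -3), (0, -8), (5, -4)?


Convex hull vertices (CCW): (-6, -3), (0, -8), (5, -4), (4, 3), (-3, -1)
Count = 5

5


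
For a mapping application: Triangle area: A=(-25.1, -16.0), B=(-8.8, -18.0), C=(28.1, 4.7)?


Area = |x_A(y_B-y_C) + x_B(y_C-y_A) + x_C(y_A-y_B)|/2
= |569.77 + (-182.16) + 56.2|/2
= 443.81/2 = 221.905

221.905


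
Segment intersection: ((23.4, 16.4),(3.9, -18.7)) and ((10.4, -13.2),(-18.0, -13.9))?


Cross products: d1=-831.54, d2=151.65, d3=120.9, d4=-862.29
d1*d2 < 0 and d3*d4 < 0? yes

Yes, they intersect


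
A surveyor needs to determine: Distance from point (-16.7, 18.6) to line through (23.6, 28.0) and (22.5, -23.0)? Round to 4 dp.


|cross product| = 2044.96
|line direction| = sqrt(2602.21) = 51.0119
Distance = 2044.96/sqrt(2602.21) = 40.0879

40.0879


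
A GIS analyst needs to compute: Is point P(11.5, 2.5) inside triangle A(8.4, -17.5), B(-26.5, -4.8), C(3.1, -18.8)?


Cross products: AB x AP = -737.37, BC x BP = 748.08, CA x CP = 101.97
All same sign? no

No, outside


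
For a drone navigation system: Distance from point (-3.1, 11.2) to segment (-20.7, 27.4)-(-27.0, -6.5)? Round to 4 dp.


Project P onto AB: t = 0.3687 (clamped to [0,1])
Closest point on segment: (-23.0226, 14.9024)
Distance: 20.2637

20.2637


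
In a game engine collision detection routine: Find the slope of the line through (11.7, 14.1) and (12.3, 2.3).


slope = (y2-y1)/(x2-x1) = (2.3-14.1)/(12.3-11.7) = (-11.8)/0.6 = -19.6667

-19.6667


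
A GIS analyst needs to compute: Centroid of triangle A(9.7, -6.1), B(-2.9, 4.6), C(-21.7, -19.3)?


Centroid = ((x_A+x_B+x_C)/3, (y_A+y_B+y_C)/3)
= ((9.7+(-2.9)+(-21.7))/3, ((-6.1)+4.6+(-19.3))/3)
= (-4.9667, -6.9333)

(-4.9667, -6.9333)


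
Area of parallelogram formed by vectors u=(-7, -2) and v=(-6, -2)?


|u x v| = |(-7)*(-2) - (-2)*(-6)|
= |14 - 12| = 2

2


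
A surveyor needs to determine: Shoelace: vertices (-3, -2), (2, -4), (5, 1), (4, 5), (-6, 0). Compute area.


Shoelace sum: ((-3)*(-4) - 2*(-2)) + (2*1 - 5*(-4)) + (5*5 - 4*1) + (4*0 - (-6)*5) + ((-6)*(-2) - (-3)*0)
= 101
Area = |101|/2 = 50.5

50.5


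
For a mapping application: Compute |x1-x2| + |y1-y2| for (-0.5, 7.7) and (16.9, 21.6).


|(-0.5)-16.9| + |7.7-21.6| = 17.4 + 13.9 = 31.3

31.3


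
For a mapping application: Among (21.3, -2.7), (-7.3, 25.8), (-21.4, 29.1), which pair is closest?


d(P0,P1) = 40.3759, d(P0,P2) = 53.2403, d(P1,P2) = 14.481
Closest: P1 and P2

Closest pair: (-7.3, 25.8) and (-21.4, 29.1), distance = 14.481


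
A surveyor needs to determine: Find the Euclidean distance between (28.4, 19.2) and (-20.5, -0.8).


dx=-48.9, dy=-20
d^2 = (-48.9)^2 + (-20)^2 = 2791.21
d = sqrt(2791.21) = 52.8319

52.8319


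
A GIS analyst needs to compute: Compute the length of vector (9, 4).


|u| = sqrt(9^2 + 4^2) = sqrt(97) = 9.8489

9.8489


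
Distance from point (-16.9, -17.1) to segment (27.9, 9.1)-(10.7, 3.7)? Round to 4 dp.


Project P onto AB: t = 1 (clamped to [0,1])
Closest point on segment: (10.7, 3.7)
Distance: 34.5601

34.5601


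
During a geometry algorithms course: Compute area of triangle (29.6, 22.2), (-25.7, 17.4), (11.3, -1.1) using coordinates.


Area = |x_A(y_B-y_C) + x_B(y_C-y_A) + x_C(y_A-y_B)|/2
= |547.6 + 598.81 + 54.24|/2
= 1200.65/2 = 600.325

600.325


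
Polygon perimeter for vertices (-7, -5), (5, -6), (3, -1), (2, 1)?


Sides: (-7, -5)->(5, -6): sqrt(145) = 12.041595, (5, -6)->(3, -1): sqrt(29) = 5.385165, (3, -1)->(2, 1): sqrt(5) = 2.236068, (2, 1)->(-7, -5): sqrt(117) = 10.816654
Sum = 30.479482
Perimeter = 30.4795

30.4795


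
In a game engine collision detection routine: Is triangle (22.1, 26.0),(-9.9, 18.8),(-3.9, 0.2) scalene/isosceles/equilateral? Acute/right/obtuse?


Side lengths squared: AB^2=1075.84, BC^2=381.96, CA^2=1341.64
Sorted: [381.96, 1075.84, 1341.64]
By sides: Scalene, By angles: Acute

Scalene, Acute


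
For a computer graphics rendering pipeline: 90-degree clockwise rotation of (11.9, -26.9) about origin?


90° CW: (x,y) -> (y, -x)
(11.9,-26.9) -> (-26.9, -11.9)

(-26.9, -11.9)


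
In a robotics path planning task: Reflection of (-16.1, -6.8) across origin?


Reflection over origin: (x,y) -> (-x,-y)
(-16.1, -6.8) -> (16.1, 6.8)

(16.1, 6.8)


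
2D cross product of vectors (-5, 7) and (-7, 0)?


u x v = u_x*v_y - u_y*v_x = (-5)*0 - 7*(-7)
= 0 - (-49) = 49

49


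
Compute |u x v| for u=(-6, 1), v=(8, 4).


|u x v| = |(-6)*4 - 1*8|
= |(-24) - 8| = 32

32


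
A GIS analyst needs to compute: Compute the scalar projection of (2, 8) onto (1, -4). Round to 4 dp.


u.v = -30, |v| = sqrt(17) = 4.1231
Scalar projection = u.v / |v| = -30 / sqrt(17) = -7.2761

-7.2761


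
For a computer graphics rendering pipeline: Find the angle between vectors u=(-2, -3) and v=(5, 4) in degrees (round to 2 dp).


u.v = -22, |u| = sqrt(13) = 3.6056, |v| = sqrt(41) = 6.4031
cos(theta) = u.v/(|u||v|) = -22/sqrt(533) = -0.952926
theta = acos(-0.952926) = 162.35 degrees

162.35 degrees


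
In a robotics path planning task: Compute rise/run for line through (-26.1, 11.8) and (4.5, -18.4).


slope = (y2-y1)/(x2-x1) = ((-18.4)-11.8)/(4.5-(-26.1)) = (-30.2)/30.6 = -0.9869

-0.9869


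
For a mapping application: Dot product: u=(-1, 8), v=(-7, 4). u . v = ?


u . v = u_x*v_x + u_y*v_y = (-1)*(-7) + 8*4
= 7 + 32 = 39

39


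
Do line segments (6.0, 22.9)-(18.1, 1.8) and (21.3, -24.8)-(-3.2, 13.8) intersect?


Cross products: d1=-578.07, d2=-528.18, d3=-254.34, d4=-304.23
d1*d2 < 0 and d3*d4 < 0? no

No, they don't intersect


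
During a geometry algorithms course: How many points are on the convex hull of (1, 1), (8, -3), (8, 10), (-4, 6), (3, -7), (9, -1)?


Convex hull vertices (CCW): (-4, 6), (3, -7), (8, -3), (9, -1), (8, 10)
Count = 5

5


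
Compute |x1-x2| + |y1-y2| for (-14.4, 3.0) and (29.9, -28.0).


|(-14.4)-29.9| + |3-(-28)| = 44.3 + 31 = 75.3

75.3


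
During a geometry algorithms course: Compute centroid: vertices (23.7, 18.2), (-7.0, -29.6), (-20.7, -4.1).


Centroid = ((x_A+x_B+x_C)/3, (y_A+y_B+y_C)/3)
= ((23.7+(-7)+(-20.7))/3, (18.2+(-29.6)+(-4.1))/3)
= (-1.3333, -5.1667)

(-1.3333, -5.1667)


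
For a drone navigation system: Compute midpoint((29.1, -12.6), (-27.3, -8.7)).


M = ((29.1+(-27.3))/2, ((-12.6)+(-8.7))/2)
= (0.9, -10.65)

(0.9, -10.65)


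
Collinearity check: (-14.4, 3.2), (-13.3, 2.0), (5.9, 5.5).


Cross product: ((-13.3)-(-14.4))*(5.5-3.2) - (2-3.2)*(5.9-(-14.4))
= 26.89

No, not collinear


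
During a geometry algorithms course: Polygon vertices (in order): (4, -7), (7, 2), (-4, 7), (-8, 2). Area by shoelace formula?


Shoelace sum: (4*2 - 7*(-7)) + (7*7 - (-4)*2) + ((-4)*2 - (-8)*7) + ((-8)*(-7) - 4*2)
= 210
Area = |210|/2 = 105

105


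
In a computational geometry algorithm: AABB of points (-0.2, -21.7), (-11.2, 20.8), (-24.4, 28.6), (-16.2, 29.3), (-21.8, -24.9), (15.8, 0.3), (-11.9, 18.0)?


x range: [-24.4, 15.8]
y range: [-24.9, 29.3]
Bounding box: (-24.4,-24.9) to (15.8,29.3)

(-24.4,-24.9) to (15.8,29.3)


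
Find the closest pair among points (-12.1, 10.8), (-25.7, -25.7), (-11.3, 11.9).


d(P0,P1) = 38.9514, d(P0,P2) = 1.3601, d(P1,P2) = 40.2631
Closest: P0 and P2

Closest pair: (-12.1, 10.8) and (-11.3, 11.9), distance = 1.3601


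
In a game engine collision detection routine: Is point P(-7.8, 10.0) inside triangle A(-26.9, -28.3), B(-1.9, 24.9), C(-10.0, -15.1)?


Cross products: AB x AP = -58.62, BC x BP = -115.31, CA x CP = -395.15
All same sign? yes

Yes, inside


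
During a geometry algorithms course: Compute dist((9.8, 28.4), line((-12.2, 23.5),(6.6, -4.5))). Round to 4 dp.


|cross product| = 708.12
|line direction| = sqrt(1137.44) = 33.726
Distance = 708.12/sqrt(1137.44) = 20.9963

20.9963


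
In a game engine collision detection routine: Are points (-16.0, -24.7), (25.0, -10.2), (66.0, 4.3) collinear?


Cross product: (25-(-16))*(4.3-(-24.7)) - ((-10.2)-(-24.7))*(66-(-16))
= 0

Yes, collinear


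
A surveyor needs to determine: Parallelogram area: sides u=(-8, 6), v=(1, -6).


|u x v| = |(-8)*(-6) - 6*1|
= |48 - 6| = 42

42


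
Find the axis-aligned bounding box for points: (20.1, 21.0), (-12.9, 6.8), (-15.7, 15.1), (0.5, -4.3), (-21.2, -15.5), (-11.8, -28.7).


x range: [-21.2, 20.1]
y range: [-28.7, 21]
Bounding box: (-21.2,-28.7) to (20.1,21)

(-21.2,-28.7) to (20.1,21)


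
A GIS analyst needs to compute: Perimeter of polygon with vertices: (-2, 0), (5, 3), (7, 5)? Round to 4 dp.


Sides: (-2, 0)->(5, 3): sqrt(58) = 7.615773, (5, 3)->(7, 5): sqrt(8) = 2.828427, (7, 5)->(-2, 0): sqrt(106) = 10.29563
Sum = 20.73983
Perimeter = 20.7398

20.7398


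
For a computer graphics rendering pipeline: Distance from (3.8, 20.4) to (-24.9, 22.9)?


dx=-28.7, dy=2.5
d^2 = (-28.7)^2 + 2.5^2 = 829.94
d = sqrt(829.94) = 28.8087

28.8087


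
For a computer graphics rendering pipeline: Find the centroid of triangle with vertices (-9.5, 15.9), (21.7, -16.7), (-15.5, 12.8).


Centroid = ((x_A+x_B+x_C)/3, (y_A+y_B+y_C)/3)
= (((-9.5)+21.7+(-15.5))/3, (15.9+(-16.7)+12.8)/3)
= (-1.1, 4)

(-1.1, 4)


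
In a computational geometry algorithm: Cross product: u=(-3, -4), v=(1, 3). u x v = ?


u x v = u_x*v_y - u_y*v_x = (-3)*3 - (-4)*1
= (-9) - (-4) = -5

-5


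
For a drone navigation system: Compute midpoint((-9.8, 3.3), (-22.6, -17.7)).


M = (((-9.8)+(-22.6))/2, (3.3+(-17.7))/2)
= (-16.2, -7.2)

(-16.2, -7.2)


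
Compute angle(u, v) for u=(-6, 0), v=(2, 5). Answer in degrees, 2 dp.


u.v = -12, |u| = sqrt(36) = 6, |v| = sqrt(29) = 5.3852
cos(theta) = u.v/(|u||v|) = -12/sqrt(1044) = -0.371391
theta = acos(-0.371391) = 111.8 degrees

111.8 degrees


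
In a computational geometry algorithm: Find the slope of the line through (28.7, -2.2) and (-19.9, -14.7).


slope = (y2-y1)/(x2-x1) = ((-14.7)-(-2.2))/((-19.9)-28.7) = (-12.5)/(-48.6) = 0.2572

0.2572


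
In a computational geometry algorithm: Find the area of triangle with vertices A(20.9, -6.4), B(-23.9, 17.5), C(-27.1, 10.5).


Area = |x_A(y_B-y_C) + x_B(y_C-y_A) + x_C(y_A-y_B)|/2
= |146.3 + (-403.91) + 647.69|/2
= 390.08/2 = 195.04

195.04


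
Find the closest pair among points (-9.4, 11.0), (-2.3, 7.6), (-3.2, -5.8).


d(P0,P1) = 7.8721, d(P0,P2) = 17.9075, d(P1,P2) = 13.4302
Closest: P0 and P1

Closest pair: (-9.4, 11.0) and (-2.3, 7.6), distance = 7.8721


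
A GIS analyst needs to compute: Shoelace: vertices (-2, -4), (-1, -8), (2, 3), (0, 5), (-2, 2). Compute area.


Shoelace sum: ((-2)*(-8) - (-1)*(-4)) + ((-1)*3 - 2*(-8)) + (2*5 - 0*3) + (0*2 - (-2)*5) + ((-2)*(-4) - (-2)*2)
= 57
Area = |57|/2 = 28.5

28.5


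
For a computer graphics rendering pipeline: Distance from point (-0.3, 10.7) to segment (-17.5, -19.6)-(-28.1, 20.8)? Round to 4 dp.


Project P onto AB: t = 0.5972 (clamped to [0,1])
Closest point on segment: (-23.8302, 4.5262)
Distance: 24.3266

24.3266


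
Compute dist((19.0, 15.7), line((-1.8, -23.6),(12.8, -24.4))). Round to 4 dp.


|cross product| = 590.42
|line direction| = sqrt(213.8) = 14.6219
Distance = 590.42/sqrt(213.8) = 40.3792

40.3792


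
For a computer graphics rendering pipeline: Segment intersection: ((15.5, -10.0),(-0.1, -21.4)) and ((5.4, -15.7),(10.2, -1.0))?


Cross products: d1=-121.11, d2=53.49, d3=-26.22, d4=-200.82
d1*d2 < 0 and d3*d4 < 0? no

No, they don't intersect


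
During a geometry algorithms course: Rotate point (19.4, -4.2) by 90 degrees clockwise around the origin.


90° CW: (x,y) -> (y, -x)
(19.4,-4.2) -> (-4.2, -19.4)

(-4.2, -19.4)


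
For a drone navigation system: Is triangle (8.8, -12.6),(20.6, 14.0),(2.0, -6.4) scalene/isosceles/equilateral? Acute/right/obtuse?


Side lengths squared: AB^2=846.8, BC^2=762.12, CA^2=84.68
Sorted: [84.68, 762.12, 846.8]
By sides: Scalene, By angles: Right

Scalene, Right


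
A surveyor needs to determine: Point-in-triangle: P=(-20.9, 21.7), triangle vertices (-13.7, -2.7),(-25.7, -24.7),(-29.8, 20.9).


Cross products: AB x AP = -451.2, BC x BP = -409.12, CA x CP = 222.92
All same sign? no

No, outside


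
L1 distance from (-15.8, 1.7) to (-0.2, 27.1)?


|(-15.8)-(-0.2)| + |1.7-27.1| = 15.6 + 25.4 = 41

41


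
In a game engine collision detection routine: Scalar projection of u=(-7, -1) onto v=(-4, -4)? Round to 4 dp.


u.v = 32, |v| = sqrt(32) = 5.6569
Scalar projection = u.v / |v| = 32 / sqrt(32) = 5.6569

5.6569


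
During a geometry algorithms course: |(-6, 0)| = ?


|u| = sqrt((-6)^2 + 0^2) = sqrt(36) = 6

6


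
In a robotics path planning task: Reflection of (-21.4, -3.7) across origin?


Reflection over origin: (x,y) -> (-x,-y)
(-21.4, -3.7) -> (21.4, 3.7)

(21.4, 3.7)


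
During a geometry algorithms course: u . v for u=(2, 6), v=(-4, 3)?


u . v = u_x*v_x + u_y*v_y = 2*(-4) + 6*3
= (-8) + 18 = 10

10


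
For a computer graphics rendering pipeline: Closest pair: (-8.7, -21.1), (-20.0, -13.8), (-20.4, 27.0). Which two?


d(P0,P1) = 13.4529, d(P0,P2) = 49.5025, d(P1,P2) = 40.802
Closest: P0 and P1

Closest pair: (-8.7, -21.1) and (-20.0, -13.8), distance = 13.4529


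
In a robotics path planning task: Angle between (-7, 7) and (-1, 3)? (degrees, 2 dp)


u.v = 28, |u| = sqrt(98) = 9.8995, |v| = sqrt(10) = 3.1623
cos(theta) = u.v/(|u||v|) = 28/sqrt(980) = 0.894427
theta = acos(0.894427) = 26.57 degrees

26.57 degrees


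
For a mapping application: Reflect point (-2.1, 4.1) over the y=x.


Reflection over y=x: (x,y) -> (y,x)
(-2.1, 4.1) -> (4.1, -2.1)

(4.1, -2.1)


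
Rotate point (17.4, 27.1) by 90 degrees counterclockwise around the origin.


90° CCW: (x,y) -> (-y, x)
(17.4,27.1) -> (-27.1, 17.4)

(-27.1, 17.4)


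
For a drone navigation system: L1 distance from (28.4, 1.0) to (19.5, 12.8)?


|28.4-19.5| + |1-12.8| = 8.9 + 11.8 = 20.7

20.7


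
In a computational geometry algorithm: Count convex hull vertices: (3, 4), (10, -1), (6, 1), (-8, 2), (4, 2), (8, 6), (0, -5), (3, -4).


Convex hull vertices (CCW): (-8, 2), (0, -5), (3, -4), (10, -1), (8, 6)
Count = 5

5


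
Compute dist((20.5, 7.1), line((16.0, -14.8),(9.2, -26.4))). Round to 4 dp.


|cross product| = 96.72
|line direction| = sqrt(180.8) = 13.4462
Distance = 96.72/sqrt(180.8) = 7.1931

7.1931


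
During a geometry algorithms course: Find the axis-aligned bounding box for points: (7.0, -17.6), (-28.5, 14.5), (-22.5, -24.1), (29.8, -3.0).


x range: [-28.5, 29.8]
y range: [-24.1, 14.5]
Bounding box: (-28.5,-24.1) to (29.8,14.5)

(-28.5,-24.1) to (29.8,14.5)


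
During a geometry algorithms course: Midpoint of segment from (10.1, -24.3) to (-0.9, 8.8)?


M = ((10.1+(-0.9))/2, ((-24.3)+8.8)/2)
= (4.6, -7.75)

(4.6, -7.75)


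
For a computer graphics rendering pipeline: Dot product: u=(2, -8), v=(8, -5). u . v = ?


u . v = u_x*v_x + u_y*v_y = 2*8 + (-8)*(-5)
= 16 + 40 = 56

56


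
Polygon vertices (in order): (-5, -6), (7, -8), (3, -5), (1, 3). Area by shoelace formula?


Shoelace sum: ((-5)*(-8) - 7*(-6)) + (7*(-5) - 3*(-8)) + (3*3 - 1*(-5)) + (1*(-6) - (-5)*3)
= 94
Area = |94|/2 = 47

47


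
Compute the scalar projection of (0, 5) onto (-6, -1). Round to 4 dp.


u.v = -5, |v| = sqrt(37) = 6.0828
Scalar projection = u.v / |v| = -5 / sqrt(37) = -0.822

-0.822


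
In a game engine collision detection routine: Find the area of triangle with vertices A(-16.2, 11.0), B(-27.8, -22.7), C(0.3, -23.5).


Area = |x_A(y_B-y_C) + x_B(y_C-y_A) + x_C(y_A-y_B)|/2
= |(-12.96) + 959.1 + 10.11|/2
= 956.25/2 = 478.125

478.125


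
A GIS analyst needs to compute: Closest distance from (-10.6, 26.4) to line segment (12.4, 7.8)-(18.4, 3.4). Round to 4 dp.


Project P onto AB: t = 0 (clamped to [0,1])
Closest point on segment: (12.4, 7.8)
Distance: 29.5797

29.5797
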